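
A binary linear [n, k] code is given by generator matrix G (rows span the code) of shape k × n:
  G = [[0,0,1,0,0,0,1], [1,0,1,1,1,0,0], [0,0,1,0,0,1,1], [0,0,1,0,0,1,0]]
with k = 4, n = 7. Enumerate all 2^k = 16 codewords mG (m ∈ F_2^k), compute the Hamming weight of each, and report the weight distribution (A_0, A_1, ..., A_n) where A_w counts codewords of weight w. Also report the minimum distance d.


Weight distribution: A_0 = 1, A_1 = 3, A_2 = 3, A_3 = 2, A_4 = 3, A_5 = 3, A_6 = 1. Minimum distance d = 1.

Enumerate all 2^4 = 16 messages m ∈ F_2^4.
For each, compute codeword c = mG in F_2^7, then tally its weight.
  m = 0000 → c = 0000000, weight = 0.
  m = 1000 → c = 0010001, weight = 2.
  m = 0100 → c = 1011100, weight = 4.
  m = 1100 → c = 1001101, weight = 4.
  m = 0010 → c = 0010011, weight = 3.
  m = 1010 → c = 0000010, weight = 1.
  m = 0110 → c = 1001111, weight = 5.
  m = 1110 → c = 1011110, weight = 5.
  m = 0001 → c = 0010010, weight = 2.
  m = 1001 → c = 0000011, weight = 2.
  m = 0101 → c = 1001110, weight = 4.
  m = 1101 → c = 1011111, weight = 6.
  m = 0011 → c = 0000001, weight = 1.
  m = 1011 → c = 0010000, weight = 1.
  m = 0111 → c = 1011101, weight = 5.
  m = 1111 → c = 1001100, weight = 3.
Tally weights:
  weight 0: 1 codewords.
  weight 1: 3 codewords.
  weight 2: 3 codewords.
  weight 3: 2 codewords.
  weight 4: 3 codewords.
  weight 5: 3 codewords.
  weight 6: 1 codewords.
Minimum distance d = smallest w > 0 with A_w > 0 = 1.
Sanity: Σ A_w = 16 = 2^4 = 16 ✓.


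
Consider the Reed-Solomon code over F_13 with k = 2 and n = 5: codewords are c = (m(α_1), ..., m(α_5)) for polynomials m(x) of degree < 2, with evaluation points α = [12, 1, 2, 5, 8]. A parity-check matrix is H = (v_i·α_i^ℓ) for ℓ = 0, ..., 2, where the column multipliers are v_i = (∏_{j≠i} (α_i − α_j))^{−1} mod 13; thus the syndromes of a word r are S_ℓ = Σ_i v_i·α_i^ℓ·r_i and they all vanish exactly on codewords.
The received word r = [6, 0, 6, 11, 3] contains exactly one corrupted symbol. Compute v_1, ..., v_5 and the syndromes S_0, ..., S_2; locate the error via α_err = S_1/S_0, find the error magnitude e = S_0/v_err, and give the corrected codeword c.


S = (8, 5, 8), error at position 1, error magnitude e = 5, c = [1, 0, 6, 11, 3].

Step 1: column multipliers v_i = (∏_{j≠i}(α_i − α_j))^{−1} mod 13.
  i = 1 (α = 12): (12−1)(12−2)(12−5)(12−8) = 11·10·7·4 = 3080 ≡ 12, so v_1 = 12^{−1} = 12 (mod 13).
  i = 2 (α = 1): (1−12)(1−2)(1−5)(1−8) = (−11)·(−1)·(−4)·(−7) = 308 ≡ 9, so v_2 = 9^{−1} = 3 (mod 13).
  i = 3 (α = 2): (2−12)(2−1)(2−5)(2−8) = (−10)·1·(−3)·(−6) = −180 ≡ 2, so v_3 = 2^{−1} = 7 (mod 13).
  i = 4 (α = 5): (5−12)(5−1)(5−2)(5−8) = (−7)·4·3·(−3) = 252 ≡ 5, so v_4 = 5^{−1} = 8 (mod 13).
  i = 5 (α = 8): (8−12)(8−1)(8−2)(8−5) = (−4)·7·6·3 = −504 ≡ 3, so v_5 = 3^{−1} = 9 (mod 13).
  v = [12, 3, 7, 8, 9].
Step 2: syndromes of r = [6, 0, 6, 11, 3] (all sums mod 13).
  S_0 = Σ v_i r_i = 12·6 + 3·0 + 7·6 + 8·11 + 9·3 = 229 ≡ 8.
  S_1 = Σ v_i α_i r_i = 12·12·6 + 3·1·0 + 7·2·6 + 8·5·11 + 9·8·3 = 1604 ≡ 5.
  α_i^2 mod 13 = [1, 1, 4, 12, 12].
  S_2 = Σ v_i α_i^2 r_i = 12·1·6 + 3·1·0 + 7·4·6 + 8·12·11 + 9·12·3 = 1620 ≡ 8.
  S = (8, 5, 8) ≠ 0, so r is not a codeword (an error is present).
Step 3: locate the error. For a single error e at position i, S_ℓ = v_i·e·α_i^ℓ, so α_err = S_1/S_0.
  S_0^{−1} = 8^{−1} = 5 (mod 13), so α_err = 5·5 = 25 ≡ 12 = α_1. Error position i = 1.
  Consistency check: S_2/S_1 = 8·8 = 64 ≡ 12 = α_err ✓ (single-error assumption holds).
Step 4: error magnitude e = S_0/v_1 = S_0·∏_{j≠1}(α_1 − α_j) = 8·12 = 96 ≡ 5 (mod 13).
Step 5: correct position 1: c_1 = r_1 − e = 6 − 5 ≡ 1 (mod 13). Hence c = [1, 0, 6, 11, 3].
  Check: interpolating c through the α_i gives m(x) = 7 + 6·x (degree < 2) with m(α_i) = c_i for every i, so c is indeed a codeword.


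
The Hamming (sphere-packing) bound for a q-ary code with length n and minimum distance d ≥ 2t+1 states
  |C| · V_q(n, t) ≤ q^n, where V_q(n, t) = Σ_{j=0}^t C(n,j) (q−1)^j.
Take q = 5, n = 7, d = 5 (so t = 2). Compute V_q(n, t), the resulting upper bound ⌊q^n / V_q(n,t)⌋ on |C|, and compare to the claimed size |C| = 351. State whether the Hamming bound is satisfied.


V_q(n, t) = 365, q^n = 78125, Hamming bound = 214, |C| = 351 > bound (violated).

Step 1: Compute V_q(n, t) = Σ_{j=0}^2 C(n, j) (q−1)^j.
  j = 0: C(7,0)·(4)^0 = 1·1 = 1.
  j = 1: C(7,1)·(4)^1 = 7·4 = 28.
  j = 2: C(7,2)·(4)^2 = 21·16 = 336.
  V_q(n, t) = 1 + 28 + 336 = 365.
Step 2: q^n = 5^7 = 78125.
Step 3: Hamming bound ⌊q^n / V_q(n,t)⌋ = ⌊78125/365⌋ = 214.
Step 4: Compare |C| = 351 to 214: violated.
The claimed |C| lies above the Hamming bound, so no 5-ary code of length 7 with d ≥ 5 can have 351 codewords.


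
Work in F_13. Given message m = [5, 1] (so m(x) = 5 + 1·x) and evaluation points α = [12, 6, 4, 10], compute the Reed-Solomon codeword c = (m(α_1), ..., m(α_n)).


c = [4, 11, 9, 2]

Message polynomial: m(x) = 5 + 1·x (mod 13).
For each evaluation point α_i, compute m(α_i) mod 13:
  α_1 = 12: Horner steps 1 → 4, so m(12) = 4.
  α_2 = 6: Horner steps 1 → 11, so m(6) = 11.
  α_3 = 4: Horner steps 1 → 9, so m(4) = 9.
  α_4 = 10: Horner steps 1 → 2, so m(10) = 2.
Codeword c = [4, 11, 9, 2] ∈ F_13^4.


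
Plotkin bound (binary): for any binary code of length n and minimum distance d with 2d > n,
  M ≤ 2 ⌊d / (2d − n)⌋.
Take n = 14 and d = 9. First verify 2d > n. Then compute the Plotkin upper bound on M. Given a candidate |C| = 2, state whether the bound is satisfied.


Plotkin bound M ≤ 4; given |C| = 2 ≤ bound (satisfied).

Check applicability: 2d = 18, n = 14.
2d − n = 4 > 0, so Plotkin applies.
Compute d/(2d−n) = 9/4 ≈ 2.2500.
⌊d/(2d−n)⌋ = 2.
Plotkin bound: M ≤ 2·2 = 4.
Given |C| = 2, check: satisfied.
This |C| is below the Plotkin bound.


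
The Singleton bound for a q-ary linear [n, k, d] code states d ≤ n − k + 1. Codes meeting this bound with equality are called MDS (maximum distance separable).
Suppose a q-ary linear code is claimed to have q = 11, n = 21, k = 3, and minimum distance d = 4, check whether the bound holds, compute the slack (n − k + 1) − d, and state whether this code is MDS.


Singleton RHS = n − k + 1 = 19, slack = 15, bound satisfied, not MDS.

Singleton bound: d ≤ n − k + 1.
Here n = 21, k = 3, so n − k + 1 = 19.
Given d = 4, check d ≤ 19: YES.
Slack = (n − k + 1) − d = 15.
The code is NOT MDS (slack = 15 > 0).
Description: the claimed parameters are [21, 3, 4]_11; such a code would be non-MDS.


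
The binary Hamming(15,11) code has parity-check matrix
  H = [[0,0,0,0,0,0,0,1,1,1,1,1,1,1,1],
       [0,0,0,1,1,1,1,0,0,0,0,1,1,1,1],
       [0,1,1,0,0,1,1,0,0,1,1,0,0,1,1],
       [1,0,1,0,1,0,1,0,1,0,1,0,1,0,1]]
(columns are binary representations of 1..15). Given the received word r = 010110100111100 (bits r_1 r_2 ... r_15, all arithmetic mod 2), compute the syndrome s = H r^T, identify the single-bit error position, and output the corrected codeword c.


s = (0, 1, 0, 0)^T, error position = 4, corrected codeword c = 010010100111100

Compute s = H r^T mod 2 one row at a time:
  s_1 = 0 + 0 + 1 + 1 + 1 + 1 + 0 + 0 = 4 ≡ 0 (mod 2).
  s_2 = 1 + 1 + 0 + 1 + 1 + 1 + 0 + 0 = 5 ≡ 1 (mod 2).
  s_3 = 1 + 0 + 0 + 1 + 1 + 1 + 0 + 0 = 4 ≡ 0 (mod 2).
  s_4 = 0 + 0 + 1 + 1 + 0 + 1 + 1 + 0 = 4 ≡ 0 (mod 2).
s = (0, 1, 0, 0)^T — this equals column 4 of H (binary 0100), so error is at position 4.
Correct: flip bit 4 of r = 010110100111100 to get c = 010010100111100.


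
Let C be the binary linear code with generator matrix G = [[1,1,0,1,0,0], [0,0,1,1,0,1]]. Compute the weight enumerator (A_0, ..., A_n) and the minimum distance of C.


Weight distribution: A_0 = 1, A_3 = 2, A_4 = 1. Minimum distance d = 3.

Enumerate all 2^2 = 4 messages m ∈ F_2^2.
For each, compute codeword c = mG in F_2^6, then tally its weight.
  m = 00 → c = 000000, weight = 0.
  m = 10 → c = 110100, weight = 3.
  m = 01 → c = 001101, weight = 3.
  m = 11 → c = 111001, weight = 4.
Tally weights:
  weight 0: 1 codewords.
  weight 3: 2 codewords.
  weight 4: 1 codewords.
Minimum distance d = smallest w > 0 with A_w > 0 = 3.
Sanity: Σ A_w = 4 = 2^2 = 4 ✓.


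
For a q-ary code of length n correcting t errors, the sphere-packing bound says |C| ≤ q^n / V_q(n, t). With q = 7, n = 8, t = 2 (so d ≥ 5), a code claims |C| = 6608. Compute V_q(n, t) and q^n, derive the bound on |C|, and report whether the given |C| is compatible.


V_q(n, t) = 1057, q^n = 5764801, Hamming bound = 5453, |C| = 6608 > bound (violated).

Step 1: Compute V_q(n, t) = Σ_{j=0}^2 C(n, j) (q−1)^j.
  j = 0: C(8,0)·(6)^0 = 1·1 = 1.
  j = 1: C(8,1)·(6)^1 = 8·6 = 48.
  j = 2: C(8,2)·(6)^2 = 28·36 = 1008.
  V_q(n, t) = 1 + 48 + 1008 = 1057.
Step 2: q^n = 7^8 = 5764801.
Step 3: Hamming bound ⌊q^n / V_q(n,t)⌋ = ⌊5764801/1057⌋ = 5453.
Step 4: Compare |C| = 6608 to 5453: violated.
The claimed |C| lies above the Hamming bound, so no 7-ary code of length 8 with d ≥ 5 can have 6608 codewords.


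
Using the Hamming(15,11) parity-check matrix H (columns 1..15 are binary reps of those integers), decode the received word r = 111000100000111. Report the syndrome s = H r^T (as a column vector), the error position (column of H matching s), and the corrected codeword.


s = (1, 0, 1, 1)^T, error position = 11, corrected codeword c = 111000100010111

Compute s = H r^T mod 2 one row at a time:
  s_1 = 0 + 0 + 0 + 0 + 0 + 1 + 1 + 1 = 3 ≡ 1 (mod 2).
  s_2 = 0 + 0 + 0 + 1 + 0 + 1 + 1 + 1 = 4 ≡ 0 (mod 2).
  s_3 = 1 + 1 + 0 + 1 + 0 + 0 + 1 + 1 = 5 ≡ 1 (mod 2).
  s_4 = 1 + 1 + 0 + 1 + 0 + 0 + 1 + 1 = 5 ≡ 1 (mod 2).
s = (1, 0, 1, 1)^T — this equals column 11 of H (binary 1011), so error is at position 11.
Correct: flip bit 11 of r = 111000100000111 to get c = 111000100010111.


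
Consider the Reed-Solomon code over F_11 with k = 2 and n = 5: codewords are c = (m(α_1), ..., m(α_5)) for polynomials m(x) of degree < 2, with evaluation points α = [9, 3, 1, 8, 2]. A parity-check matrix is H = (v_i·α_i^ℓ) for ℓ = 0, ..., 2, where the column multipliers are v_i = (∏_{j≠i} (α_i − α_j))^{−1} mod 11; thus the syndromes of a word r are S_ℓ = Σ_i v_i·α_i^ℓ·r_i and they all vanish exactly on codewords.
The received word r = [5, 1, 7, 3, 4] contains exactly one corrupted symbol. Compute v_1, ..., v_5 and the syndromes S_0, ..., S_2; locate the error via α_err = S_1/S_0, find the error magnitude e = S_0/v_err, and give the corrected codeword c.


S = (5, 7, 1), error at position 4, error magnitude e = 6, c = [5, 1, 7, 8, 4].

Step 1: column multipliers v_i = (∏_{j≠i}(α_i − α_j))^{−1} mod 11.
  i = 1 (α = 9): (9−3)(9−1)(9−8)(9−2) = 6·8·1·7 = 336 ≡ 6, so v_1 = 6^{−1} = 2 (mod 11).
  i = 2 (α = 3): (3−9)(3−1)(3−8)(3−2) = (−6)·2·(−5)·1 = 60 ≡ 5, so v_2 = 5^{−1} = 9 (mod 11).
  i = 3 (α = 1): (1−9)(1−3)(1−8)(1−2) = (−8)·(−2)·(−7)·(−1) = 112 ≡ 2, so v_3 = 2^{−1} = 6 (mod 11).
  i = 4 (α = 8): (8−9)(8−3)(8−1)(8−2) = (−1)·5·7·6 = −210 ≡ 10, so v_4 = 10^{−1} = 10 (mod 11).
  i = 5 (α = 2): (2−9)(2−3)(2−1)(2−8) = (−7)·(−1)·1·(−6) = −42 ≡ 2, so v_5 = 2^{−1} = 6 (mod 11).
  v = [2, 9, 6, 10, 6].
Step 2: syndromes of r = [5, 1, 7, 3, 4] (all sums mod 11).
  S_0 = Σ v_i r_i = 2·5 + 9·1 + 6·7 + 10·3 + 6·4 = 115 ≡ 5.
  S_1 = Σ v_i α_i r_i = 2·9·5 + 9·3·1 + 6·1·7 + 10·8·3 + 6·2·4 = 447 ≡ 7.
  α_i^2 mod 11 = [4, 9, 1, 9, 4].
  S_2 = Σ v_i α_i^2 r_i = 2·4·5 + 9·9·1 + 6·1·7 + 10·9·3 + 6·4·4 = 529 ≡ 1.
  S = (5, 7, 1) ≠ 0, so r is not a codeword (an error is present).
Step 3: locate the error. For a single error e at position i, S_ℓ = v_i·e·α_i^ℓ, so α_err = S_1/S_0.
  S_0^{−1} = 5^{−1} = 9 (mod 11), so α_err = 7·9 = 63 ≡ 8 = α_4. Error position i = 4.
  Consistency check: S_2/S_1 = 1·8 = 8 ≡ 8 = α_err ✓ (single-error assumption holds).
Step 4: error magnitude e = S_0/v_4 = S_0·∏_{j≠4}(α_4 − α_j) = 5·10 = 50 ≡ 6 (mod 11).
Step 5: correct position 4: c_4 = r_4 − e = 3 − 6 ≡ 8 (mod 11). Hence c = [5, 1, 7, 8, 4].
  Check: interpolating c through the α_i gives m(x) = 10 + 8·x (degree < 2) with m(α_i) = c_i for every i, so c is indeed a codeword.


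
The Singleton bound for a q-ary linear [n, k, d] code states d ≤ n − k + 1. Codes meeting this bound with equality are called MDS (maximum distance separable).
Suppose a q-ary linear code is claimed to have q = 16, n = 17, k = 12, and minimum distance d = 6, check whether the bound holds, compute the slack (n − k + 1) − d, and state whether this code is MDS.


Singleton RHS = n − k + 1 = 6, slack = 0, bound satisfied, MDS.

Singleton bound: d ≤ n − k + 1.
Here n = 17, k = 12, so n − k + 1 = 6.
Given d = 6, check d ≤ 6: YES.
Slack = (n − k + 1) − d = 0.
The code is MDS (slack = 0).
Description: the claimed parameters are [17, 12, 6]_16; such a code would be MDS (meets Singleton bound).


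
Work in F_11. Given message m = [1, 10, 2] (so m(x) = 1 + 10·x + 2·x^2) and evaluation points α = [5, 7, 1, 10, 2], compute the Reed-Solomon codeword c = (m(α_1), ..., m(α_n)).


c = [2, 4, 2, 4, 7]

Message polynomial: m(x) = 1 + 10·x + 2·x^2 (mod 11).
For each evaluation point α_i, compute m(α_i) mod 11:
  α_1 = 5: Horner steps 2 → 9 → 2, so m(5) = 2.
  α_2 = 7: Horner steps 2 → 2 → 4, so m(7) = 4.
  α_3 = 1: Horner steps 2 → 1 → 2, so m(1) = 2.
  α_4 = 10: Horner steps 2 → 8 → 4, so m(10) = 4.
  α_5 = 2: Horner steps 2 → 3 → 7, so m(2) = 7.
Codeword c = [2, 4, 2, 4, 7] ∈ F_11^5.


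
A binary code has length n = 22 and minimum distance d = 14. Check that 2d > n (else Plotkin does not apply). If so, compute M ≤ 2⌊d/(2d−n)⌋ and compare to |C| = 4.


Plotkin bound M ≤ 4; given |C| = 4 ≤ bound (satisfied).

Check applicability: 2d = 28, n = 22.
2d − n = 6 > 0, so Plotkin applies.
Compute d/(2d−n) = 14/6 ≈ 2.3333.
⌊d/(2d−n)⌋ = 2.
Plotkin bound: M ≤ 2·2 = 4.
Given |C| = 4, check: satisfied.
This |C| is at the Plotkin bound.


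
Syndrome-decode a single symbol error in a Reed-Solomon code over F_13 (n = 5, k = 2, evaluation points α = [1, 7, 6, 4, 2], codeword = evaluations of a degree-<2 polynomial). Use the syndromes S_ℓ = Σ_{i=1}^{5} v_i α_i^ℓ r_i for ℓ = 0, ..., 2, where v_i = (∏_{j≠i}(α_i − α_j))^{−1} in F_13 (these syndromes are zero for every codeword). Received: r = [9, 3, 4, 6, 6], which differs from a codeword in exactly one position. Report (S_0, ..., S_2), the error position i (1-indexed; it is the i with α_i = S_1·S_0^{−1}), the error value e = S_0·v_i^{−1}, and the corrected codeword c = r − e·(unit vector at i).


S = (2, 4, 8), error at position 5, error magnitude e = 11, c = [9, 3, 4, 6, 8].

Step 1: column multipliers v_i = (∏_{j≠i}(α_i − α_j))^{−1} mod 13.
  i = 1 (α = 1): (1−7)(1−6)(1−4)(1−2) = (−6)·(−5)·(−3)·(−1) = 90 ≡ 12, so v_1 = 12^{−1} = 12 (mod 13).
  i = 2 (α = 7): (7−1)(7−6)(7−4)(7−2) = 6·1·3·5 = 90 ≡ 12, so v_2 = 12^{−1} = 12 (mod 13).
  i = 3 (α = 6): (6−1)(6−7)(6−4)(6−2) = 5·(−1)·2·4 = −40 ≡ 12, so v_3 = 12^{−1} = 12 (mod 13).
  i = 4 (α = 4): (4−1)(4−7)(4−6)(4−2) = 3·(−3)·(−2)·2 = 36 ≡ 10, so v_4 = 10^{−1} = 4 (mod 13).
  i = 5 (α = 2): (2−1)(2−7)(2−6)(2−4) = 1·(−5)·(−4)·(−2) = −40 ≡ 12, so v_5 = 12^{−1} = 12 (mod 13).
  v = [12, 12, 12, 4, 12].
Step 2: syndromes of r = [9, 3, 4, 6, 6] (all sums mod 13).
  S_0 = Σ v_i r_i = 12·9 + 12·3 + 12·4 + 4·6 + 12·6 = 288 ≡ 2.
  S_1 = Σ v_i α_i r_i = 12·1·9 + 12·7·3 + 12·6·4 + 4·4·6 + 12·2·6 = 888 ≡ 4.
  α_i^2 mod 13 = [1, 10, 10, 3, 4].
  S_2 = Σ v_i α_i^2 r_i = 12·1·9 + 12·10·3 + 12·10·4 + 4·3·6 + 12·4·6 = 1308 ≡ 8.
  S = (2, 4, 8) ≠ 0, so r is not a codeword (an error is present).
Step 3: locate the error. For a single error e at position i, S_ℓ = v_i·e·α_i^ℓ, so α_err = S_1/S_0.
  S_0^{−1} = 2^{−1} = 7 (mod 13), so α_err = 4·7 = 28 ≡ 2 = α_5. Error position i = 5.
  Consistency check: S_2/S_1 = 8·10 = 80 ≡ 2 = α_err ✓ (single-error assumption holds).
Step 4: error magnitude e = S_0/v_5 = S_0·∏_{j≠5}(α_5 − α_j) = 2·12 = 24 ≡ 11 (mod 13).
Step 5: correct position 5: c_5 = r_5 − e = 6 − 11 ≡ 8 (mod 13). Hence c = [9, 3, 4, 6, 8].
  Check: interpolating c through the α_i gives m(x) = 10 + 12·x (degree < 2) with m(α_i) = c_i for every i, so c is indeed a codeword.


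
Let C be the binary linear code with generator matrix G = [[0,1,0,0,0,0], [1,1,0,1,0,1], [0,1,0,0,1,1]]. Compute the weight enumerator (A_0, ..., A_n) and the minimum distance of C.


Weight distribution: A_0 = 1, A_1 = 1, A_2 = 1, A_3 = 3, A_4 = 2. Minimum distance d = 1.

Enumerate all 2^3 = 8 messages m ∈ F_2^3.
For each, compute codeword c = mG in F_2^6, then tally its weight.
  m = 000 → c = 000000, weight = 0.
  m = 100 → c = 010000, weight = 1.
  m = 010 → c = 110101, weight = 4.
  m = 110 → c = 100101, weight = 3.
  m = 001 → c = 010011, weight = 3.
  m = 101 → c = 000011, weight = 2.
  m = 011 → c = 100110, weight = 3.
  m = 111 → c = 110110, weight = 4.
Tally weights:
  weight 0: 1 codewords.
  weight 1: 1 codewords.
  weight 2: 1 codewords.
  weight 3: 3 codewords.
  weight 4: 2 codewords.
Minimum distance d = smallest w > 0 with A_w > 0 = 1.
Sanity: Σ A_w = 8 = 2^3 = 8 ✓.


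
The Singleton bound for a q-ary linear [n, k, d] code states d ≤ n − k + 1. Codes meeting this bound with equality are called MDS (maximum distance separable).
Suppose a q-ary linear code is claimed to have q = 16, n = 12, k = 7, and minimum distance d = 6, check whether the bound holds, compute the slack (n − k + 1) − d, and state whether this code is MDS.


Singleton RHS = n − k + 1 = 6, slack = 0, bound satisfied, MDS.

Singleton bound: d ≤ n − k + 1.
Here n = 12, k = 7, so n − k + 1 = 6.
Given d = 6, check d ≤ 6: YES.
Slack = (n − k + 1) − d = 0.
The code is MDS (slack = 0).
Description: the claimed parameters are [12, 7, 6]_16; such a code would be MDS (meets Singleton bound).


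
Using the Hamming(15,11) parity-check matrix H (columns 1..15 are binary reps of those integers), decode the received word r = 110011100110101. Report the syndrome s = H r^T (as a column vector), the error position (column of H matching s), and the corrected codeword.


s = (0, 1, 0, 0)^T, error position = 4, corrected codeword c = 110111100110101

Compute s = H r^T mod 2 one row at a time:
  s_1 = 0 + 0 + 1 + 1 + 0 + 1 + 0 + 1 = 4 ≡ 0 (mod 2).
  s_2 = 0 + 1 + 1 + 1 + 0 + 1 + 0 + 1 = 5 ≡ 1 (mod 2).
  s_3 = 1 + 0 + 1 + 1 + 1 + 1 + 0 + 1 = 6 ≡ 0 (mod 2).
  s_4 = 1 + 0 + 1 + 1 + 0 + 1 + 1 + 1 = 6 ≡ 0 (mod 2).
s = (0, 1, 0, 0)^T — this equals column 4 of H (binary 0100), so error is at position 4.
Correct: flip bit 4 of r = 110011100110101 to get c = 110111100110101.


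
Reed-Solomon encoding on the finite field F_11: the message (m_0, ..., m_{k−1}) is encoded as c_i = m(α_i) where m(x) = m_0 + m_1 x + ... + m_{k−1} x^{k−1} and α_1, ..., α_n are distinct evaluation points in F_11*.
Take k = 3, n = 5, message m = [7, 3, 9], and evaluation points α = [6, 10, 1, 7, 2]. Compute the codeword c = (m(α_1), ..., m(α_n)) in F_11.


c = [8, 2, 8, 7, 5]

Message polynomial: m(x) = 7 + 3·x + 9·x^2 (mod 11).
For each evaluation point α_i, compute m(α_i) mod 11:
  α_1 = 6: Horner steps 9 → 2 → 8, so m(6) = 8.
  α_2 = 10: Horner steps 9 → 5 → 2, so m(10) = 2.
  α_3 = 1: Horner steps 9 → 1 → 8, so m(1) = 8.
  α_4 = 7: Horner steps 9 → 0 → 7, so m(7) = 7.
  α_5 = 2: Horner steps 9 → 10 → 5, so m(2) = 5.
Codeword c = [8, 2, 8, 7, 5] ∈ F_11^5.


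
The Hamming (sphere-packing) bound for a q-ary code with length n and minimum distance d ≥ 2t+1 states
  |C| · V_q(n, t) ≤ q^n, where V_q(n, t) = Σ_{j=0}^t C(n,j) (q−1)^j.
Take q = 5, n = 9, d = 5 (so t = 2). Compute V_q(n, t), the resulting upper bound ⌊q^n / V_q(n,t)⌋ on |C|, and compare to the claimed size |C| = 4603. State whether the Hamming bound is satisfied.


V_q(n, t) = 613, q^n = 1953125, Hamming bound = 3186, |C| = 4603 > bound (violated).

Step 1: Compute V_q(n, t) = Σ_{j=0}^2 C(n, j) (q−1)^j.
  j = 0: C(9,0)·(4)^0 = 1·1 = 1.
  j = 1: C(9,1)·(4)^1 = 9·4 = 36.
  j = 2: C(9,2)·(4)^2 = 36·16 = 576.
  V_q(n, t) = 1 + 36 + 576 = 613.
Step 2: q^n = 5^9 = 1953125.
Step 3: Hamming bound ⌊q^n / V_q(n,t)⌋ = ⌊1953125/613⌋ = 3186.
Step 4: Compare |C| = 4603 to 3186: violated.
The claimed |C| lies above the Hamming bound, so no 5-ary code of length 9 with d ≥ 5 can have 4603 codewords.


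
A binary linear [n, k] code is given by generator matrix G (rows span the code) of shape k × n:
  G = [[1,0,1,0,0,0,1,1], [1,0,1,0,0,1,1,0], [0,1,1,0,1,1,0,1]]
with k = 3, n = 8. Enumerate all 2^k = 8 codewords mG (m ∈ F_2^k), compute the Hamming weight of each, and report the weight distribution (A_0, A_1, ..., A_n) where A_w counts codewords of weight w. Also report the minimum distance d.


Weight distribution: A_0 = 1, A_2 = 1, A_3 = 1, A_4 = 2, A_5 = 3. Minimum distance d = 2.

Enumerate all 2^3 = 8 messages m ∈ F_2^3.
For each, compute codeword c = mG in F_2^8, then tally its weight.
  m = 000 → c = 00000000, weight = 0.
  m = 100 → c = 10100011, weight = 4.
  m = 010 → c = 10100110, weight = 4.
  m = 110 → c = 00000101, weight = 2.
  m = 001 → c = 01101101, weight = 5.
  m = 101 → c = 11001110, weight = 5.
  m = 011 → c = 11001011, weight = 5.
  m = 111 → c = 01101000, weight = 3.
Tally weights:
  weight 0: 1 codewords.
  weight 2: 1 codewords.
  weight 3: 1 codewords.
  weight 4: 2 codewords.
  weight 5: 3 codewords.
Minimum distance d = smallest w > 0 with A_w > 0 = 2.
Sanity: Σ A_w = 8 = 2^3 = 8 ✓.


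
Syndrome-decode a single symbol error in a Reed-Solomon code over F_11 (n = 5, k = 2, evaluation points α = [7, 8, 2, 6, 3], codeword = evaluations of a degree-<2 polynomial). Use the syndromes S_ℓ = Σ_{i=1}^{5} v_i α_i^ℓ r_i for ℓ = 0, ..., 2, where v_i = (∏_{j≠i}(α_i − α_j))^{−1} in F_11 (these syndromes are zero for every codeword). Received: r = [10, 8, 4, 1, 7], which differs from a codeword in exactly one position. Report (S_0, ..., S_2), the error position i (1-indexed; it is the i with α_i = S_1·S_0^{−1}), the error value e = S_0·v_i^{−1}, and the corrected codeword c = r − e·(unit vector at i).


S = (5, 10, 9), error at position 3, error magnitude e = 6, c = [10, 8, 9, 1, 7].

Step 1: column multipliers v_i = (∏_{j≠i}(α_i − α_j))^{−1} mod 11.
  i = 1 (α = 7): (7−8)(7−2)(7−6)(7−3) = (−1)·5·1·4 = −20 ≡ 2, so v_1 = 2^{−1} = 6 (mod 11).
  i = 2 (α = 8): (8−7)(8−2)(8−6)(8−3) = 1·6·2·5 = 60 ≡ 5, so v_2 = 5^{−1} = 9 (mod 11).
  i = 3 (α = 2): (2−7)(2−8)(2−6)(2−3) = (−5)·(−6)·(−4)·(−1) = 120 ≡ 10, so v_3 = 10^{−1} = 10 (mod 11).
  i = 4 (α = 6): (6−7)(6−8)(6−2)(6−3) = (−1)·(−2)·4·3 = 24 ≡ 2, so v_4 = 2^{−1} = 6 (mod 11).
  i = 5 (α = 3): (3−7)(3−8)(3−2)(3−6) = (−4)·(−5)·1·(−3) = −60 ≡ 6, so v_5 = 6^{−1} = 2 (mod 11).
  v = [6, 9, 10, 6, 2].
Step 2: syndromes of r = [10, 8, 4, 1, 7] (all sums mod 11).
  S_0 = Σ v_i r_i = 6·10 + 9·8 + 10·4 + 6·1 + 2·7 = 192 ≡ 5.
  S_1 = Σ v_i α_i r_i = 6·7·10 + 9·8·8 + 10·2·4 + 6·6·1 + 2·3·7 = 1154 ≡ 10.
  α_i^2 mod 11 = [5, 9, 4, 3, 9].
  S_2 = Σ v_i α_i^2 r_i = 6·5·10 + 9·9·8 + 10·4·4 + 6·3·1 + 2·9·7 = 1252 ≡ 9.
  S = (5, 10, 9) ≠ 0, so r is not a codeword (an error is present).
Step 3: locate the error. For a single error e at position i, S_ℓ = v_i·e·α_i^ℓ, so α_err = S_1/S_0.
  S_0^{−1} = 5^{−1} = 9 (mod 11), so α_err = 10·9 = 90 ≡ 2 = α_3. Error position i = 3.
  Consistency check: S_2/S_1 = 9·10 = 90 ≡ 2 = α_err ✓ (single-error assumption holds).
Step 4: error magnitude e = S_0/v_3 = S_0·∏_{j≠3}(α_3 − α_j) = 5·10 = 50 ≡ 6 (mod 11).
Step 5: correct position 3: c_3 = r_3 − e = 4 − 6 ≡ 9 (mod 11). Hence c = [10, 8, 9, 1, 7].
  Check: interpolating c through the α_i gives m(x) = 2 + 9·x (degree < 2) with m(α_i) = c_i for every i, so c is indeed a codeword.


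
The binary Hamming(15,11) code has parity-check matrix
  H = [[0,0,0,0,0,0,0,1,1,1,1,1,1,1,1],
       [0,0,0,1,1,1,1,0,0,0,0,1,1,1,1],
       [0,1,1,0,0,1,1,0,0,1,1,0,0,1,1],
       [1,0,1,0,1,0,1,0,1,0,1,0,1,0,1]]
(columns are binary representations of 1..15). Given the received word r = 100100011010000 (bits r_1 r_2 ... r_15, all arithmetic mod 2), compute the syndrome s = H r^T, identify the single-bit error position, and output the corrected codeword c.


s = (1, 1, 1, 1)^T, error position = 15, corrected codeword c = 100100011010001

Compute s = H r^T mod 2 one row at a time:
  s_1 = 1 + 1 + 0 + 1 + 0 + 0 + 0 + 0 = 3 ≡ 1 (mod 2).
  s_2 = 1 + 0 + 0 + 0 + 0 + 0 + 0 + 0 = 1 ≡ 1 (mod 2).
  s_3 = 0 + 0 + 0 + 0 + 0 + 1 + 0 + 0 = 1 ≡ 1 (mod 2).
  s_4 = 1 + 0 + 0 + 0 + 1 + 1 + 0 + 0 = 3 ≡ 1 (mod 2).
s = (1, 1, 1, 1)^T — this equals column 15 of H (binary 1111), so error is at position 15.
Correct: flip bit 15 of r = 100100011010000 to get c = 100100011010001.


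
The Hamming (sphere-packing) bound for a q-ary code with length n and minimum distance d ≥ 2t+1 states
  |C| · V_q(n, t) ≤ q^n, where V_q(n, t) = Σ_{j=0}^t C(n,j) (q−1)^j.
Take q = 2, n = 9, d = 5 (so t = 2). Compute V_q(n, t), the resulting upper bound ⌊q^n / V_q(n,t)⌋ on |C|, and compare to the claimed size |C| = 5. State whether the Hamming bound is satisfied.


V_q(n, t) = 46, q^n = 512, Hamming bound = 11, |C| = 5 ≤ bound (satisfied).

Step 1: Compute V_q(n, t) = Σ_{j=0}^2 C(n, j) (q−1)^j.
  j = 0: C(9,0)·(1)^0 = 1·1 = 1.
  j = 1: C(9,1)·(1)^1 = 9·1 = 9.
  j = 2: C(9,2)·(1)^2 = 36·1 = 36.
  V_q(n, t) = 1 + 9 + 36 = 46.
Step 2: q^n = 2^9 = 512.
Step 3: Hamming bound ⌊q^n / V_q(n,t)⌋ = ⌊512/46⌋ = 11.
Step 4: Compare |C| = 5 to 11: satisfied.
The claimed |C| lies below the Hamming bound.


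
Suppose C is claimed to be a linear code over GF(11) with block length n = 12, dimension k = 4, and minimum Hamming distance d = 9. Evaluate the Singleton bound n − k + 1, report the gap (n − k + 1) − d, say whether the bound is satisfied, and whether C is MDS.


Singleton RHS = n − k + 1 = 9, slack = 0, bound satisfied, MDS.

Singleton bound: d ≤ n − k + 1.
Here n = 12, k = 4, so n − k + 1 = 9.
Given d = 9, check d ≤ 9: YES.
Slack = (n − k + 1) − d = 0.
The code is MDS (slack = 0).
Description: the claimed parameters are [12, 4, 9]_11; such a code would be MDS (meets Singleton bound).


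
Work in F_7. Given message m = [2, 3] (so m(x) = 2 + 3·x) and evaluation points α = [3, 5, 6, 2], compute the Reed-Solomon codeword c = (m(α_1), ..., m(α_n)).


c = [4, 3, 6, 1]

Message polynomial: m(x) = 2 + 3·x (mod 7).
For each evaluation point α_i, compute m(α_i) mod 7:
  α_1 = 3: Horner steps 3 → 4, so m(3) = 4.
  α_2 = 5: Horner steps 3 → 3, so m(5) = 3.
  α_3 = 6: Horner steps 3 → 6, so m(6) = 6.
  α_4 = 2: Horner steps 3 → 1, so m(2) = 1.
Codeword c = [4, 3, 6, 1] ∈ F_7^4.


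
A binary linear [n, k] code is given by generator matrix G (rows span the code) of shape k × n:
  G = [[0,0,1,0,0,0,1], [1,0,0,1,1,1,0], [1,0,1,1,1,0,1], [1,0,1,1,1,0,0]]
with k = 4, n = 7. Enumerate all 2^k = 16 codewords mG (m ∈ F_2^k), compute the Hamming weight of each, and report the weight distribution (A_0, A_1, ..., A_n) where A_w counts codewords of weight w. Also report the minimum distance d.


Weight distribution: A_0 = 1, A_1 = 3, A_2 = 3, A_3 = 2, A_4 = 3, A_5 = 3, A_6 = 1. Minimum distance d = 1.

Enumerate all 2^4 = 16 messages m ∈ F_2^4.
For each, compute codeword c = mG in F_2^7, then tally its weight.
  m = 0000 → c = 0000000, weight = 0.
  m = 1000 → c = 0010001, weight = 2.
  m = 0100 → c = 1001110, weight = 4.
  m = 1100 → c = 1011111, weight = 6.
  m = 0010 → c = 1011101, weight = 5.
  m = 1010 → c = 1001100, weight = 3.
  m = 0110 → c = 0010011, weight = 3.
  m = 1110 → c = 0000010, weight = 1.
  m = 0001 → c = 1011100, weight = 4.
  m = 1001 → c = 1001101, weight = 4.
  m = 0101 → c = 0010010, weight = 2.
  m = 1101 → c = 0000011, weight = 2.
  m = 0011 → c = 0000001, weight = 1.
  m = 1011 → c = 0010000, weight = 1.
  m = 0111 → c = 1001111, weight = 5.
  m = 1111 → c = 1011110, weight = 5.
Tally weights:
  weight 0: 1 codewords.
  weight 1: 3 codewords.
  weight 2: 3 codewords.
  weight 3: 2 codewords.
  weight 4: 3 codewords.
  weight 5: 3 codewords.
  weight 6: 1 codewords.
Minimum distance d = smallest w > 0 with A_w > 0 = 1.
Sanity: Σ A_w = 16 = 2^4 = 16 ✓.


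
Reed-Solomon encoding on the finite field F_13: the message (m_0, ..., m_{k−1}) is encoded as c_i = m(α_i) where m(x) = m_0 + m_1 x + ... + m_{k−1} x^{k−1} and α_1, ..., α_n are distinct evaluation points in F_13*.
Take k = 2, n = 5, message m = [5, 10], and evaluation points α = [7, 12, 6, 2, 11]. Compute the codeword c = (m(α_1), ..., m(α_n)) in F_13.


c = [10, 8, 0, 12, 11]

Message polynomial: m(x) = 5 + 10·x (mod 13).
For each evaluation point α_i, compute m(α_i) mod 13:
  α_1 = 7: Horner steps 10 → 10, so m(7) = 10.
  α_2 = 12: Horner steps 10 → 8, so m(12) = 8.
  α_3 = 6: Horner steps 10 → 0, so m(6) = 0.
  α_4 = 2: Horner steps 10 → 12, so m(2) = 12.
  α_5 = 11: Horner steps 10 → 11, so m(11) = 11.
Codeword c = [10, 8, 0, 12, 11] ∈ F_13^5.


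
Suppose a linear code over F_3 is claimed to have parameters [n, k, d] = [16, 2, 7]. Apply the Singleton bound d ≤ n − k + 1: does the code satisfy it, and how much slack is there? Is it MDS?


Singleton RHS = n − k + 1 = 15, slack = 8, bound satisfied, not MDS.

Singleton bound: d ≤ n − k + 1.
Here n = 16, k = 2, so n − k + 1 = 15.
Given d = 7, check d ≤ 15: YES.
Slack = (n − k + 1) − d = 8.
The code is NOT MDS (slack = 8 > 0).
Description: the claimed parameters are [16, 2, 7]_3; such a code would be non-MDS.


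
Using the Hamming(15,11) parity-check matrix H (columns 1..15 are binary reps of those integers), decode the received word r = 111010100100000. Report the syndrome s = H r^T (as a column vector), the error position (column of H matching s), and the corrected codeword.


s = (1, 0, 0, 0)^T, error position = 8, corrected codeword c = 111010110100000

Compute s = H r^T mod 2 one row at a time:
  s_1 = 0 + 0 + 1 + 0 + 0 + 0 + 0 + 0 = 1 ≡ 1 (mod 2).
  s_2 = 0 + 1 + 0 + 1 + 0 + 0 + 0 + 0 = 2 ≡ 0 (mod 2).
  s_3 = 1 + 1 + 0 + 1 + 1 + 0 + 0 + 0 = 4 ≡ 0 (mod 2).
  s_4 = 1 + 1 + 1 + 1 + 0 + 0 + 0 + 0 = 4 ≡ 0 (mod 2).
s = (1, 0, 0, 0)^T — this equals column 8 of H (binary 1000), so error is at position 8.
Correct: flip bit 8 of r = 111010100100000 to get c = 111010110100000.


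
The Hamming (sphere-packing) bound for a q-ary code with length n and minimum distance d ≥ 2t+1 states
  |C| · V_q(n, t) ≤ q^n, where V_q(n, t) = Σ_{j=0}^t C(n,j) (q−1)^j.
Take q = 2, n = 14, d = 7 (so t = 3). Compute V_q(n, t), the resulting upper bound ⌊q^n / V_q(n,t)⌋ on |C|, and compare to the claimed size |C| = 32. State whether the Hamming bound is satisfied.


V_q(n, t) = 470, q^n = 16384, Hamming bound = 34, |C| = 32 ≤ bound (satisfied).

Step 1: Compute V_q(n, t) = Σ_{j=0}^3 C(n, j) (q−1)^j.
  j = 0: C(14,0)·(1)^0 = 1·1 = 1.
  j = 1: C(14,1)·(1)^1 = 14·1 = 14.
  j = 2: C(14,2)·(1)^2 = 91·1 = 91.
  j = 3: C(14,3)·(1)^3 = 364·1 = 364.
  V_q(n, t) = 1 + 14 + 91 + 364 = 470.
Step 2: q^n = 2^14 = 16384.
Step 3: Hamming bound ⌊q^n / V_q(n,t)⌋ = ⌊16384/470⌋ = 34.
Step 4: Compare |C| = 32 to 34: satisfied.
The claimed |C| lies below the Hamming bound.


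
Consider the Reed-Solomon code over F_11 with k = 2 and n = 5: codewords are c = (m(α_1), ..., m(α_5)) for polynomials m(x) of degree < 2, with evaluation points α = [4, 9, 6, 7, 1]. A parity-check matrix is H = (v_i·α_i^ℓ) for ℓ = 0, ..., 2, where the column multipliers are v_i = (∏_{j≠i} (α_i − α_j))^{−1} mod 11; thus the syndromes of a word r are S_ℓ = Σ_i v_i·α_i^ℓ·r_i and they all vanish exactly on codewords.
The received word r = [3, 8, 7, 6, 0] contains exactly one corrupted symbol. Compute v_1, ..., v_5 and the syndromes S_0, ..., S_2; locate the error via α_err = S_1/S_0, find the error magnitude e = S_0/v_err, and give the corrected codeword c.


S = (3, 7, 9), error at position 3, error magnitude e = 2, c = [3, 8, 5, 6, 0].

Step 1: column multipliers v_i = (∏_{j≠i}(α_i − α_j))^{−1} mod 11.
  i = 1 (α = 4): (4−9)(4−6)(4−7)(4−1) = (−5)·(−2)·(−3)·3 = −90 ≡ 9, so v_1 = 9^{−1} = 5 (mod 11).
  i = 2 (α = 9): (9−4)(9−6)(9−7)(9−1) = 5·3·2·8 = 240 ≡ 9, so v_2 = 9^{−1} = 5 (mod 11).
  i = 3 (α = 6): (6−4)(6−9)(6−7)(6−1) = 2·(−3)·(−1)·5 = 30 ≡ 8, so v_3 = 8^{−1} = 7 (mod 11).
  i = 4 (α = 7): (7−4)(7−9)(7−6)(7−1) = 3·(−2)·1·6 = −36 ≡ 8, so v_4 = 8^{−1} = 7 (mod 11).
  i = 5 (α = 1): (1−4)(1−9)(1−6)(1−7) = (−3)·(−8)·(−5)·(−6) = 720 ≡ 5, so v_5 = 5^{−1} = 9 (mod 11).
  v = [5, 5, 7, 7, 9].
Step 2: syndromes of r = [3, 8, 7, 6, 0] (all sums mod 11).
  S_0 = Σ v_i r_i = 5·3 + 5·8 + 7·7 + 7·6 + 9·0 = 146 ≡ 3.
  S_1 = Σ v_i α_i r_i = 5·4·3 + 5·9·8 + 7·6·7 + 7·7·6 + 9·1·0 = 1008 ≡ 7.
  α_i^2 mod 11 = [5, 4, 3, 5, 1].
  S_2 = Σ v_i α_i^2 r_i = 5·5·3 + 5·4·8 + 7·3·7 + 7·5·6 + 9·1·0 = 592 ≡ 9.
  S = (3, 7, 9) ≠ 0, so r is not a codeword (an error is present).
Step 3: locate the error. For a single error e at position i, S_ℓ = v_i·e·α_i^ℓ, so α_err = S_1/S_0.
  S_0^{−1} = 3^{−1} = 4 (mod 11), so α_err = 7·4 = 28 ≡ 6 = α_3. Error position i = 3.
  Consistency check: S_2/S_1 = 9·8 = 72 ≡ 6 = α_err ✓ (single-error assumption holds).
Step 4: error magnitude e = S_0/v_3 = S_0·∏_{j≠3}(α_3 − α_j) = 3·8 = 24 ≡ 2 (mod 11).
Step 5: correct position 3: c_3 = r_3 − e = 7 − 2 ≡ 5 (mod 11). Hence c = [3, 8, 5, 6, 0].
  Check: interpolating c through the α_i gives m(x) = 10 + 1·x (degree < 2) with m(α_i) = c_i for every i, so c is indeed a codeword.


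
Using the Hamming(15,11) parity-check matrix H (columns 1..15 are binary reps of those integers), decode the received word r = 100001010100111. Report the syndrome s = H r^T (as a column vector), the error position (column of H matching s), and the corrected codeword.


s = (1, 0, 0, 1)^T, error position = 9, corrected codeword c = 100001011100111

Compute s = H r^T mod 2 one row at a time:
  s_1 = 1 + 0 + 1 + 0 + 0 + 1 + 1 + 1 = 5 ≡ 1 (mod 2).
  s_2 = 0 + 0 + 1 + 0 + 0 + 1 + 1 + 1 = 4 ≡ 0 (mod 2).
  s_3 = 0 + 0 + 1 + 0 + 1 + 0 + 1 + 1 = 4 ≡ 0 (mod 2).
  s_4 = 1 + 0 + 0 + 0 + 0 + 0 + 1 + 1 = 3 ≡ 1 (mod 2).
s = (1, 0, 0, 1)^T — this equals column 9 of H (binary 1001), so error is at position 9.
Correct: flip bit 9 of r = 100001010100111 to get c = 100001011100111.


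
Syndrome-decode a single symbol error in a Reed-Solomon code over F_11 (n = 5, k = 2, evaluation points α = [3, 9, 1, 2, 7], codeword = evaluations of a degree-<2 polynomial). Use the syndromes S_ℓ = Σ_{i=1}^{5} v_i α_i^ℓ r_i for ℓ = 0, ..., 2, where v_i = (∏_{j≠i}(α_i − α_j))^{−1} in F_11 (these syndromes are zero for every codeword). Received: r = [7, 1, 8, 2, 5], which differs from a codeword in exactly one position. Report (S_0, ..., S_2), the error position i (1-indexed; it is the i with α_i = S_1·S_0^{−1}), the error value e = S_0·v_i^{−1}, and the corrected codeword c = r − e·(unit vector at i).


S = (8, 6, 10), error at position 2, error magnitude e = 8, c = [7, 4, 8, 2, 5].

Step 1: column multipliers v_i = (∏_{j≠i}(α_i − α_j))^{−1} mod 11.
  i = 1 (α = 3): (3−9)(3−1)(3−2)(3−7) = (−6)·2·1·(−4) = 48 ≡ 4, so v_1 = 4^{−1} = 3 (mod 11).
  i = 2 (α = 9): (9−3)(9−1)(9−2)(9−7) = 6·8·7·2 = 672 ≡ 1, so v_2 = 1^{−1} = 1 (mod 11).
  i = 3 (α = 1): (1−3)(1−9)(1−2)(1−7) = (−2)·(−8)·(−1)·(−6) = 96 ≡ 8, so v_3 = 8^{−1} = 7 (mod 11).
  i = 4 (α = 2): (2−3)(2−9)(2−1)(2−7) = (−1)·(−7)·1·(−5) = −35 ≡ 9, so v_4 = 9^{−1} = 5 (mod 11).
  i = 5 (α = 7): (7−3)(7−9)(7−1)(7−2) = 4·(−2)·6·5 = −240 ≡ 2, so v_5 = 2^{−1} = 6 (mod 11).
  v = [3, 1, 7, 5, 6].
Step 2: syndromes of r = [7, 1, 8, 2, 5] (all sums mod 11).
  S_0 = Σ v_i r_i = 3·7 + 1·1 + 7·8 + 5·2 + 6·5 = 118 ≡ 8.
  S_1 = Σ v_i α_i r_i = 3·3·7 + 1·9·1 + 7·1·8 + 5·2·2 + 6·7·5 = 358 ≡ 6.
  α_i^2 mod 11 = [9, 4, 1, 4, 5].
  S_2 = Σ v_i α_i^2 r_i = 3·9·7 + 1·4·1 + 7·1·8 + 5·4·2 + 6·5·5 = 439 ≡ 10.
  S = (8, 6, 10) ≠ 0, so r is not a codeword (an error is present).
Step 3: locate the error. For a single error e at position i, S_ℓ = v_i·e·α_i^ℓ, so α_err = S_1/S_0.
  S_0^{−1} = 8^{−1} = 7 (mod 11), so α_err = 6·7 = 42 ≡ 9 = α_2. Error position i = 2.
  Consistency check: S_2/S_1 = 10·2 = 20 ≡ 9 = α_err ✓ (single-error assumption holds).
Step 4: error magnitude e = S_0/v_2 = S_0·∏_{j≠2}(α_2 − α_j) = 8·1 = 8 ≡ 8 (mod 11).
Step 5: correct position 2: c_2 = r_2 − e = 1 − 8 ≡ 4 (mod 11). Hence c = [7, 4, 8, 2, 5].
  Check: interpolating c through the α_i gives m(x) = 3 + 5·x (degree < 2) with m(α_i) = c_i for every i, so c is indeed a codeword.


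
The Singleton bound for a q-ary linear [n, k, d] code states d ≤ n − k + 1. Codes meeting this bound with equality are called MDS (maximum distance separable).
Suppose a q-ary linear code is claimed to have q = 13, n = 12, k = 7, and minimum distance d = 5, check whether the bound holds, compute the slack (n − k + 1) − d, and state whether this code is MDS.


Singleton RHS = n − k + 1 = 6, slack = 1, bound satisfied, not MDS.

Singleton bound: d ≤ n − k + 1.
Here n = 12, k = 7, so n − k + 1 = 6.
Given d = 5, check d ≤ 6: YES.
Slack = (n − k + 1) − d = 1.
The code is NOT MDS (slack = 1 > 0).
Description: the claimed parameters are [12, 7, 5]_13; such a code would be non-MDS.


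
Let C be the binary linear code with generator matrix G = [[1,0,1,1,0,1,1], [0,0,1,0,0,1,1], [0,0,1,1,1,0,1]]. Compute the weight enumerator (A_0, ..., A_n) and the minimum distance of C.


Weight distribution: A_0 = 1, A_2 = 1, A_3 = 3, A_4 = 2, A_5 = 1. Minimum distance d = 2.

Enumerate all 2^3 = 8 messages m ∈ F_2^3.
For each, compute codeword c = mG in F_2^7, then tally its weight.
  m = 000 → c = 0000000, weight = 0.
  m = 100 → c = 1011011, weight = 5.
  m = 010 → c = 0010011, weight = 3.
  m = 110 → c = 1001000, weight = 2.
  m = 001 → c = 0011101, weight = 4.
  m = 101 → c = 1000110, weight = 3.
  m = 011 → c = 0001110, weight = 3.
  m = 111 → c = 1010101, weight = 4.
Tally weights:
  weight 0: 1 codewords.
  weight 2: 1 codewords.
  weight 3: 3 codewords.
  weight 4: 2 codewords.
  weight 5: 1 codewords.
Minimum distance d = smallest w > 0 with A_w > 0 = 2.
Sanity: Σ A_w = 8 = 2^3 = 8 ✓.


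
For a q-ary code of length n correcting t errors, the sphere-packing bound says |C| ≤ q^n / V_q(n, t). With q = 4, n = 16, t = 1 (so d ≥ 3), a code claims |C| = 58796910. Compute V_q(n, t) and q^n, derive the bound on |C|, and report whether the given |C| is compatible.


V_q(n, t) = 49, q^n = 4294967296, Hamming bound = 87652393, |C| = 58796910 ≤ bound (satisfied).

Step 1: Compute V_q(n, t) = Σ_{j=0}^1 C(n, j) (q−1)^j.
  j = 0: C(16,0)·(3)^0 = 1·1 = 1.
  j = 1: C(16,1)·(3)^1 = 16·3 = 48.
  V_q(n, t) = 1 + 48 = 49.
Step 2: q^n = 4^16 = 4294967296.
Step 3: Hamming bound ⌊q^n / V_q(n,t)⌋ = ⌊4294967296/49⌋ = 87652393.
Step 4: Compare |C| = 58796910 to 87652393: satisfied.
The claimed |C| lies below the Hamming bound.


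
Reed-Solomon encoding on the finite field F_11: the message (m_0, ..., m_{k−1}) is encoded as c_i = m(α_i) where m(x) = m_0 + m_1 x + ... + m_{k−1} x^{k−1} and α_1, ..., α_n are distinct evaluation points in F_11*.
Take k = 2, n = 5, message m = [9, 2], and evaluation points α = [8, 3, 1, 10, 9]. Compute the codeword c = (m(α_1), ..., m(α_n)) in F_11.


c = [3, 4, 0, 7, 5]

Message polynomial: m(x) = 9 + 2·x (mod 11).
For each evaluation point α_i, compute m(α_i) mod 11:
  α_1 = 8: Horner steps 2 → 3, so m(8) = 3.
  α_2 = 3: Horner steps 2 → 4, so m(3) = 4.
  α_3 = 1: Horner steps 2 → 0, so m(1) = 0.
  α_4 = 10: Horner steps 2 → 7, so m(10) = 7.
  α_5 = 9: Horner steps 2 → 5, so m(9) = 5.
Codeword c = [3, 4, 0, 7, 5] ∈ F_11^5.
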